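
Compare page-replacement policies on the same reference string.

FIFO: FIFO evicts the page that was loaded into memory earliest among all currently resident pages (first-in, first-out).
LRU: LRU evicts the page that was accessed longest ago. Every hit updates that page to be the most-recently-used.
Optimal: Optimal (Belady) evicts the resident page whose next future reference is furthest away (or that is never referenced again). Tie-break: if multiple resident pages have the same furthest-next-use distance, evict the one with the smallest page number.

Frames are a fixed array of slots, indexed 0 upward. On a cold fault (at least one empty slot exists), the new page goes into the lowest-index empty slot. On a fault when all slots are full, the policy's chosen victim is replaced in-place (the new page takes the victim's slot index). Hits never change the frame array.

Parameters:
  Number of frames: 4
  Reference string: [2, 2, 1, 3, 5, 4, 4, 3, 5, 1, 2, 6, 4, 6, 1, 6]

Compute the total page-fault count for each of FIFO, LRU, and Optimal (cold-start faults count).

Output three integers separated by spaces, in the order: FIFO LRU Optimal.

Answer: 8 8 7

Derivation:
--- FIFO ---
  step 0: ref 2 -> FAULT, frames=[2,-,-,-] (faults so far: 1)
  step 1: ref 2 -> HIT, frames=[2,-,-,-] (faults so far: 1)
  step 2: ref 1 -> FAULT, frames=[2,1,-,-] (faults so far: 2)
  step 3: ref 3 -> FAULT, frames=[2,1,3,-] (faults so far: 3)
  step 4: ref 5 -> FAULT, frames=[2,1,3,5] (faults so far: 4)
  step 5: ref 4 -> FAULT, evict 2, frames=[4,1,3,5] (faults so far: 5)
  step 6: ref 4 -> HIT, frames=[4,1,3,5] (faults so far: 5)
  step 7: ref 3 -> HIT, frames=[4,1,3,5] (faults so far: 5)
  step 8: ref 5 -> HIT, frames=[4,1,3,5] (faults so far: 5)
  step 9: ref 1 -> HIT, frames=[4,1,3,5] (faults so far: 5)
  step 10: ref 2 -> FAULT, evict 1, frames=[4,2,3,5] (faults so far: 6)
  step 11: ref 6 -> FAULT, evict 3, frames=[4,2,6,5] (faults so far: 7)
  step 12: ref 4 -> HIT, frames=[4,2,6,5] (faults so far: 7)
  step 13: ref 6 -> HIT, frames=[4,2,6,5] (faults so far: 7)
  step 14: ref 1 -> FAULT, evict 5, frames=[4,2,6,1] (faults so far: 8)
  step 15: ref 6 -> HIT, frames=[4,2,6,1] (faults so far: 8)
  FIFO total faults: 8
--- LRU ---
  step 0: ref 2 -> FAULT, frames=[2,-,-,-] (faults so far: 1)
  step 1: ref 2 -> HIT, frames=[2,-,-,-] (faults so far: 1)
  step 2: ref 1 -> FAULT, frames=[2,1,-,-] (faults so far: 2)
  step 3: ref 3 -> FAULT, frames=[2,1,3,-] (faults so far: 3)
  step 4: ref 5 -> FAULT, frames=[2,1,3,5] (faults so far: 4)
  step 5: ref 4 -> FAULT, evict 2, frames=[4,1,3,5] (faults so far: 5)
  step 6: ref 4 -> HIT, frames=[4,1,3,5] (faults so far: 5)
  step 7: ref 3 -> HIT, frames=[4,1,3,5] (faults so far: 5)
  step 8: ref 5 -> HIT, frames=[4,1,3,5] (faults so far: 5)
  step 9: ref 1 -> HIT, frames=[4,1,3,5] (faults so far: 5)
  step 10: ref 2 -> FAULT, evict 4, frames=[2,1,3,5] (faults so far: 6)
  step 11: ref 6 -> FAULT, evict 3, frames=[2,1,6,5] (faults so far: 7)
  step 12: ref 4 -> FAULT, evict 5, frames=[2,1,6,4] (faults so far: 8)
  step 13: ref 6 -> HIT, frames=[2,1,6,4] (faults so far: 8)
  step 14: ref 1 -> HIT, frames=[2,1,6,4] (faults so far: 8)
  step 15: ref 6 -> HIT, frames=[2,1,6,4] (faults so far: 8)
  LRU total faults: 8
--- Optimal ---
  step 0: ref 2 -> FAULT, frames=[2,-,-,-] (faults so far: 1)
  step 1: ref 2 -> HIT, frames=[2,-,-,-] (faults so far: 1)
  step 2: ref 1 -> FAULT, frames=[2,1,-,-] (faults so far: 2)
  step 3: ref 3 -> FAULT, frames=[2,1,3,-] (faults so far: 3)
  step 4: ref 5 -> FAULT, frames=[2,1,3,5] (faults so far: 4)
  step 5: ref 4 -> FAULT, evict 2, frames=[4,1,3,5] (faults so far: 5)
  step 6: ref 4 -> HIT, frames=[4,1,3,5] (faults so far: 5)
  step 7: ref 3 -> HIT, frames=[4,1,3,5] (faults so far: 5)
  step 8: ref 5 -> HIT, frames=[4,1,3,5] (faults so far: 5)
  step 9: ref 1 -> HIT, frames=[4,1,3,5] (faults so far: 5)
  step 10: ref 2 -> FAULT, evict 3, frames=[4,1,2,5] (faults so far: 6)
  step 11: ref 6 -> FAULT, evict 2, frames=[4,1,6,5] (faults so far: 7)
  step 12: ref 4 -> HIT, frames=[4,1,6,5] (faults so far: 7)
  step 13: ref 6 -> HIT, frames=[4,1,6,5] (faults so far: 7)
  step 14: ref 1 -> HIT, frames=[4,1,6,5] (faults so far: 7)
  step 15: ref 6 -> HIT, frames=[4,1,6,5] (faults so far: 7)
  Optimal total faults: 7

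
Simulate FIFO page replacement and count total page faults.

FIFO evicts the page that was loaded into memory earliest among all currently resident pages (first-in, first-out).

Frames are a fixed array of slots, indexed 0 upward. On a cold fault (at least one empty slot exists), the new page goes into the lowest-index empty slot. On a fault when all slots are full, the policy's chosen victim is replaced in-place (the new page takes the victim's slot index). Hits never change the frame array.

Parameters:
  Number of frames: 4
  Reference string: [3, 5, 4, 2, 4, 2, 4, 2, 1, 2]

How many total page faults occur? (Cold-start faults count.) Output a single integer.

Answer: 5

Derivation:
Step 0: ref 3 → FAULT, frames=[3,-,-,-]
Step 1: ref 5 → FAULT, frames=[3,5,-,-]
Step 2: ref 4 → FAULT, frames=[3,5,4,-]
Step 3: ref 2 → FAULT, frames=[3,5,4,2]
Step 4: ref 4 → HIT, frames=[3,5,4,2]
Step 5: ref 2 → HIT, frames=[3,5,4,2]
Step 6: ref 4 → HIT, frames=[3,5,4,2]
Step 7: ref 2 → HIT, frames=[3,5,4,2]
Step 8: ref 1 → FAULT (evict 3), frames=[1,5,4,2]
Step 9: ref 2 → HIT, frames=[1,5,4,2]
Total faults: 5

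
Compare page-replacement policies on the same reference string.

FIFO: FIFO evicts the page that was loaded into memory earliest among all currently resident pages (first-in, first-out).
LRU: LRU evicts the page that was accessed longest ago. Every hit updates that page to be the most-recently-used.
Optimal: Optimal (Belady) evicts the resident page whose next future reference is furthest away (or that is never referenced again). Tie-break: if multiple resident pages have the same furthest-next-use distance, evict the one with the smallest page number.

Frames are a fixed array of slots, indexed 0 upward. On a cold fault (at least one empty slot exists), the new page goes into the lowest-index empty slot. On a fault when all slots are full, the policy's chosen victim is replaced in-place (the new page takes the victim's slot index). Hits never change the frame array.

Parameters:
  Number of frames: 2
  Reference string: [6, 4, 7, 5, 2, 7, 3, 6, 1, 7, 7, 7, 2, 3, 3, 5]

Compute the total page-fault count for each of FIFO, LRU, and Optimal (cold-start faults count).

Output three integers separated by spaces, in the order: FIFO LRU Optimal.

Answer: 13 13 11

Derivation:
--- FIFO ---
  step 0: ref 6 -> FAULT, frames=[6,-] (faults so far: 1)
  step 1: ref 4 -> FAULT, frames=[6,4] (faults so far: 2)
  step 2: ref 7 -> FAULT, evict 6, frames=[7,4] (faults so far: 3)
  step 3: ref 5 -> FAULT, evict 4, frames=[7,5] (faults so far: 4)
  step 4: ref 2 -> FAULT, evict 7, frames=[2,5] (faults so far: 5)
  step 5: ref 7 -> FAULT, evict 5, frames=[2,7] (faults so far: 6)
  step 6: ref 3 -> FAULT, evict 2, frames=[3,7] (faults so far: 7)
  step 7: ref 6 -> FAULT, evict 7, frames=[3,6] (faults so far: 8)
  step 8: ref 1 -> FAULT, evict 3, frames=[1,6] (faults so far: 9)
  step 9: ref 7 -> FAULT, evict 6, frames=[1,7] (faults so far: 10)
  step 10: ref 7 -> HIT, frames=[1,7] (faults so far: 10)
  step 11: ref 7 -> HIT, frames=[1,7] (faults so far: 10)
  step 12: ref 2 -> FAULT, evict 1, frames=[2,7] (faults so far: 11)
  step 13: ref 3 -> FAULT, evict 7, frames=[2,3] (faults so far: 12)
  step 14: ref 3 -> HIT, frames=[2,3] (faults so far: 12)
  step 15: ref 5 -> FAULT, evict 2, frames=[5,3] (faults so far: 13)
  FIFO total faults: 13
--- LRU ---
  step 0: ref 6 -> FAULT, frames=[6,-] (faults so far: 1)
  step 1: ref 4 -> FAULT, frames=[6,4] (faults so far: 2)
  step 2: ref 7 -> FAULT, evict 6, frames=[7,4] (faults so far: 3)
  step 3: ref 5 -> FAULT, evict 4, frames=[7,5] (faults so far: 4)
  step 4: ref 2 -> FAULT, evict 7, frames=[2,5] (faults so far: 5)
  step 5: ref 7 -> FAULT, evict 5, frames=[2,7] (faults so far: 6)
  step 6: ref 3 -> FAULT, evict 2, frames=[3,7] (faults so far: 7)
  step 7: ref 6 -> FAULT, evict 7, frames=[3,6] (faults so far: 8)
  step 8: ref 1 -> FAULT, evict 3, frames=[1,6] (faults so far: 9)
  step 9: ref 7 -> FAULT, evict 6, frames=[1,7] (faults so far: 10)
  step 10: ref 7 -> HIT, frames=[1,7] (faults so far: 10)
  step 11: ref 7 -> HIT, frames=[1,7] (faults so far: 10)
  step 12: ref 2 -> FAULT, evict 1, frames=[2,7] (faults so far: 11)
  step 13: ref 3 -> FAULT, evict 7, frames=[2,3] (faults so far: 12)
  step 14: ref 3 -> HIT, frames=[2,3] (faults so far: 12)
  step 15: ref 5 -> FAULT, evict 2, frames=[5,3] (faults so far: 13)
  LRU total faults: 13
--- Optimal ---
  step 0: ref 6 -> FAULT, frames=[6,-] (faults so far: 1)
  step 1: ref 4 -> FAULT, frames=[6,4] (faults so far: 2)
  step 2: ref 7 -> FAULT, evict 4, frames=[6,7] (faults so far: 3)
  step 3: ref 5 -> FAULT, evict 6, frames=[5,7] (faults so far: 4)
  step 4: ref 2 -> FAULT, evict 5, frames=[2,7] (faults so far: 5)
  step 5: ref 7 -> HIT, frames=[2,7] (faults so far: 5)
  step 6: ref 3 -> FAULT, evict 2, frames=[3,7] (faults so far: 6)
  step 7: ref 6 -> FAULT, evict 3, frames=[6,7] (faults so far: 7)
  step 8: ref 1 -> FAULT, evict 6, frames=[1,7] (faults so far: 8)
  step 9: ref 7 -> HIT, frames=[1,7] (faults so far: 8)
  step 10: ref 7 -> HIT, frames=[1,7] (faults so far: 8)
  step 11: ref 7 -> HIT, frames=[1,7] (faults so far: 8)
  step 12: ref 2 -> FAULT, evict 1, frames=[2,7] (faults so far: 9)
  step 13: ref 3 -> FAULT, evict 2, frames=[3,7] (faults so far: 10)
  step 14: ref 3 -> HIT, frames=[3,7] (faults so far: 10)
  step 15: ref 5 -> FAULT, evict 3, frames=[5,7] (faults so far: 11)
  Optimal total faults: 11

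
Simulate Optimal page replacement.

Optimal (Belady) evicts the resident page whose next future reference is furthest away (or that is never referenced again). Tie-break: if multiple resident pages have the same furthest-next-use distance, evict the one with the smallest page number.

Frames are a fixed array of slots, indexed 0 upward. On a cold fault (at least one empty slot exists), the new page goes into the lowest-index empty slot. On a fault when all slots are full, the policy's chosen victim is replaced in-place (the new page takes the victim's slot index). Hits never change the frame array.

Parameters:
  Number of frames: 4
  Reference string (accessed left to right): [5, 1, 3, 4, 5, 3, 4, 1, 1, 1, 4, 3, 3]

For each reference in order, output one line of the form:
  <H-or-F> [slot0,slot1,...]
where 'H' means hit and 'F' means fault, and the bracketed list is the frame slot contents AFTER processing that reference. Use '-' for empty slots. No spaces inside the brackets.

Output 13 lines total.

F [5,-,-,-]
F [5,1,-,-]
F [5,1,3,-]
F [5,1,3,4]
H [5,1,3,4]
H [5,1,3,4]
H [5,1,3,4]
H [5,1,3,4]
H [5,1,3,4]
H [5,1,3,4]
H [5,1,3,4]
H [5,1,3,4]
H [5,1,3,4]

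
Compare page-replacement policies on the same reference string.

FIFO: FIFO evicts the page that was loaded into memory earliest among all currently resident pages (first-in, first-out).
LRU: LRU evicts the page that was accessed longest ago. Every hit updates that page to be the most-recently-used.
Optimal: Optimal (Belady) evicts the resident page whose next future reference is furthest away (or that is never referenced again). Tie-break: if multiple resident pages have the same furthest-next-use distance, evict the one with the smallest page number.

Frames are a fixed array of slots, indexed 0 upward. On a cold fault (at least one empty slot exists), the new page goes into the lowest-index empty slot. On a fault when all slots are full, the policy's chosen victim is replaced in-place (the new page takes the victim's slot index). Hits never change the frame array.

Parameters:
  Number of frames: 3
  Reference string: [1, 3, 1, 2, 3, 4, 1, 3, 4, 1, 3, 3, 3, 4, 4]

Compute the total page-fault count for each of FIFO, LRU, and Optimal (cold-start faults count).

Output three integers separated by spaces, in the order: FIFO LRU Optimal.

--- FIFO ---
  step 0: ref 1 -> FAULT, frames=[1,-,-] (faults so far: 1)
  step 1: ref 3 -> FAULT, frames=[1,3,-] (faults so far: 2)
  step 2: ref 1 -> HIT, frames=[1,3,-] (faults so far: 2)
  step 3: ref 2 -> FAULT, frames=[1,3,2] (faults so far: 3)
  step 4: ref 3 -> HIT, frames=[1,3,2] (faults so far: 3)
  step 5: ref 4 -> FAULT, evict 1, frames=[4,3,2] (faults so far: 4)
  step 6: ref 1 -> FAULT, evict 3, frames=[4,1,2] (faults so far: 5)
  step 7: ref 3 -> FAULT, evict 2, frames=[4,1,3] (faults so far: 6)
  step 8: ref 4 -> HIT, frames=[4,1,3] (faults so far: 6)
  step 9: ref 1 -> HIT, frames=[4,1,3] (faults so far: 6)
  step 10: ref 3 -> HIT, frames=[4,1,3] (faults so far: 6)
  step 11: ref 3 -> HIT, frames=[4,1,3] (faults so far: 6)
  step 12: ref 3 -> HIT, frames=[4,1,3] (faults so far: 6)
  step 13: ref 4 -> HIT, frames=[4,1,3] (faults so far: 6)
  step 14: ref 4 -> HIT, frames=[4,1,3] (faults so far: 6)
  FIFO total faults: 6
--- LRU ---
  step 0: ref 1 -> FAULT, frames=[1,-,-] (faults so far: 1)
  step 1: ref 3 -> FAULT, frames=[1,3,-] (faults so far: 2)
  step 2: ref 1 -> HIT, frames=[1,3,-] (faults so far: 2)
  step 3: ref 2 -> FAULT, frames=[1,3,2] (faults so far: 3)
  step 4: ref 3 -> HIT, frames=[1,3,2] (faults so far: 3)
  step 5: ref 4 -> FAULT, evict 1, frames=[4,3,2] (faults so far: 4)
  step 6: ref 1 -> FAULT, evict 2, frames=[4,3,1] (faults so far: 5)
  step 7: ref 3 -> HIT, frames=[4,3,1] (faults so far: 5)
  step 8: ref 4 -> HIT, frames=[4,3,1] (faults so far: 5)
  step 9: ref 1 -> HIT, frames=[4,3,1] (faults so far: 5)
  step 10: ref 3 -> HIT, frames=[4,3,1] (faults so far: 5)
  step 11: ref 3 -> HIT, frames=[4,3,1] (faults so far: 5)
  step 12: ref 3 -> HIT, frames=[4,3,1] (faults so far: 5)
  step 13: ref 4 -> HIT, frames=[4,3,1] (faults so far: 5)
  step 14: ref 4 -> HIT, frames=[4,3,1] (faults so far: 5)
  LRU total faults: 5
--- Optimal ---
  step 0: ref 1 -> FAULT, frames=[1,-,-] (faults so far: 1)
  step 1: ref 3 -> FAULT, frames=[1,3,-] (faults so far: 2)
  step 2: ref 1 -> HIT, frames=[1,3,-] (faults so far: 2)
  step 3: ref 2 -> FAULT, frames=[1,3,2] (faults so far: 3)
  step 4: ref 3 -> HIT, frames=[1,3,2] (faults so far: 3)
  step 5: ref 4 -> FAULT, evict 2, frames=[1,3,4] (faults so far: 4)
  step 6: ref 1 -> HIT, frames=[1,3,4] (faults so far: 4)
  step 7: ref 3 -> HIT, frames=[1,3,4] (faults so far: 4)
  step 8: ref 4 -> HIT, frames=[1,3,4] (faults so far: 4)
  step 9: ref 1 -> HIT, frames=[1,3,4] (faults so far: 4)
  step 10: ref 3 -> HIT, frames=[1,3,4] (faults so far: 4)
  step 11: ref 3 -> HIT, frames=[1,3,4] (faults so far: 4)
  step 12: ref 3 -> HIT, frames=[1,3,4] (faults so far: 4)
  step 13: ref 4 -> HIT, frames=[1,3,4] (faults so far: 4)
  step 14: ref 4 -> HIT, frames=[1,3,4] (faults so far: 4)
  Optimal total faults: 4

Answer: 6 5 4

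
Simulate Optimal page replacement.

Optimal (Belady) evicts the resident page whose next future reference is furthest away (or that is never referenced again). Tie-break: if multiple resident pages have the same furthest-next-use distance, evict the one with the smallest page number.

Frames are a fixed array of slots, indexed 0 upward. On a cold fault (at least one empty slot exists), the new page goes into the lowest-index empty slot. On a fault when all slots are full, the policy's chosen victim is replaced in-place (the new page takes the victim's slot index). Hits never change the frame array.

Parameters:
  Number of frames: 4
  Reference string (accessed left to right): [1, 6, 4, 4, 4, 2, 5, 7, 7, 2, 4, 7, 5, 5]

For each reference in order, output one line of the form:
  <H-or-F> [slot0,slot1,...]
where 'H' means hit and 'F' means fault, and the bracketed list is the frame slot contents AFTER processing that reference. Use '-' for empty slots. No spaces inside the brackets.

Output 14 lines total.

F [1,-,-,-]
F [1,6,-,-]
F [1,6,4,-]
H [1,6,4,-]
H [1,6,4,-]
F [1,6,4,2]
F [5,6,4,2]
F [5,7,4,2]
H [5,7,4,2]
H [5,7,4,2]
H [5,7,4,2]
H [5,7,4,2]
H [5,7,4,2]
H [5,7,4,2]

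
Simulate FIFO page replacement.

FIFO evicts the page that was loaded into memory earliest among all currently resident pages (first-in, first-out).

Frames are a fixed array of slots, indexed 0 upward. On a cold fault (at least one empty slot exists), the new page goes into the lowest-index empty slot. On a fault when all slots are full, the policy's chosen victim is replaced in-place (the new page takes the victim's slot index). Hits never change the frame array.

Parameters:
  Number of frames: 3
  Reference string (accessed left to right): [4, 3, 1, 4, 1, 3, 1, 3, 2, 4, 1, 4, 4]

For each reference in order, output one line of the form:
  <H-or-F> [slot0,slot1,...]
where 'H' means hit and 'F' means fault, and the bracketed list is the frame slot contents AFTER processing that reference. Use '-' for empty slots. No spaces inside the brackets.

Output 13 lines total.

F [4,-,-]
F [4,3,-]
F [4,3,1]
H [4,3,1]
H [4,3,1]
H [4,3,1]
H [4,3,1]
H [4,3,1]
F [2,3,1]
F [2,4,1]
H [2,4,1]
H [2,4,1]
H [2,4,1]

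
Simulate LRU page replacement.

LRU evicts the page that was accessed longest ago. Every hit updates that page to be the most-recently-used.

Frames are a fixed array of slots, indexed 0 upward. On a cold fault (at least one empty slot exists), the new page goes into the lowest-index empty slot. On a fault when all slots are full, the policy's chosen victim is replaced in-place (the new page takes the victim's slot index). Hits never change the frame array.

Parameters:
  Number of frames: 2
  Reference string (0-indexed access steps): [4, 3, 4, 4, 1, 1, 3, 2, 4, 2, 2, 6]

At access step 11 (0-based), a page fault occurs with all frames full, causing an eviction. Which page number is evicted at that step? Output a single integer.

Answer: 4

Derivation:
Step 0: ref 4 -> FAULT, frames=[4,-]
Step 1: ref 3 -> FAULT, frames=[4,3]
Step 2: ref 4 -> HIT, frames=[4,3]
Step 3: ref 4 -> HIT, frames=[4,3]
Step 4: ref 1 -> FAULT, evict 3, frames=[4,1]
Step 5: ref 1 -> HIT, frames=[4,1]
Step 6: ref 3 -> FAULT, evict 4, frames=[3,1]
Step 7: ref 2 -> FAULT, evict 1, frames=[3,2]
Step 8: ref 4 -> FAULT, evict 3, frames=[4,2]
Step 9: ref 2 -> HIT, frames=[4,2]
Step 10: ref 2 -> HIT, frames=[4,2]
Step 11: ref 6 -> FAULT, evict 4, frames=[6,2]
At step 11: evicted page 4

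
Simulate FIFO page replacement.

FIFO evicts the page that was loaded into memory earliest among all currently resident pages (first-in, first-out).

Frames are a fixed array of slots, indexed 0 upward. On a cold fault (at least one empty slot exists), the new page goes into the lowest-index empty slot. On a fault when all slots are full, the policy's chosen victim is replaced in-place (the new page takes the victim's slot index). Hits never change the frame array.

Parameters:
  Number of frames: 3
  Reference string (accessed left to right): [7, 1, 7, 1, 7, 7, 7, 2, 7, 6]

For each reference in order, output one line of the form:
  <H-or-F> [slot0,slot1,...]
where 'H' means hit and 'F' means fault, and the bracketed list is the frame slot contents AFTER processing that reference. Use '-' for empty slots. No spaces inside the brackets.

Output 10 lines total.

F [7,-,-]
F [7,1,-]
H [7,1,-]
H [7,1,-]
H [7,1,-]
H [7,1,-]
H [7,1,-]
F [7,1,2]
H [7,1,2]
F [6,1,2]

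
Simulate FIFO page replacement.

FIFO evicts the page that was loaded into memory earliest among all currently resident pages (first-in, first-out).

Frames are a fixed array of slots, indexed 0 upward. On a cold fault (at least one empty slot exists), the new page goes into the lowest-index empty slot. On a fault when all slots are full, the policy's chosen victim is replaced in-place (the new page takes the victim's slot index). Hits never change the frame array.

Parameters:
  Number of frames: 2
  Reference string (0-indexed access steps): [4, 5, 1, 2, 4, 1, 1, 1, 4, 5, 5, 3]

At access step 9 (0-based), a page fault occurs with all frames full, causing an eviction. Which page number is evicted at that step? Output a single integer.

Answer: 4

Derivation:
Step 0: ref 4 -> FAULT, frames=[4,-]
Step 1: ref 5 -> FAULT, frames=[4,5]
Step 2: ref 1 -> FAULT, evict 4, frames=[1,5]
Step 3: ref 2 -> FAULT, evict 5, frames=[1,2]
Step 4: ref 4 -> FAULT, evict 1, frames=[4,2]
Step 5: ref 1 -> FAULT, evict 2, frames=[4,1]
Step 6: ref 1 -> HIT, frames=[4,1]
Step 7: ref 1 -> HIT, frames=[4,1]
Step 8: ref 4 -> HIT, frames=[4,1]
Step 9: ref 5 -> FAULT, evict 4, frames=[5,1]
At step 9: evicted page 4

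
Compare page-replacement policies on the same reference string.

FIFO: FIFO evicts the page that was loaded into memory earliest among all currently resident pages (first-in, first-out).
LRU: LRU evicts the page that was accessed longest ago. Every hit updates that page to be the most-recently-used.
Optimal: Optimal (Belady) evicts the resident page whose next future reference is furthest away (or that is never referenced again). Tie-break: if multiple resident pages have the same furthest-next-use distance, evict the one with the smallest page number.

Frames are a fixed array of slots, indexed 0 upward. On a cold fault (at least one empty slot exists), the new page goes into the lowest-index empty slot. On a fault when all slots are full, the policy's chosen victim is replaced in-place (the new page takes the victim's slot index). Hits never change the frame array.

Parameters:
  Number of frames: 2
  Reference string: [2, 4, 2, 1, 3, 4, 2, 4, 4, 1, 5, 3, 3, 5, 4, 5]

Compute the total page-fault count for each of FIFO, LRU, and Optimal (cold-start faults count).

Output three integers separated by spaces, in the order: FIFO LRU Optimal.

Answer: 11 10 9

Derivation:
--- FIFO ---
  step 0: ref 2 -> FAULT, frames=[2,-] (faults so far: 1)
  step 1: ref 4 -> FAULT, frames=[2,4] (faults so far: 2)
  step 2: ref 2 -> HIT, frames=[2,4] (faults so far: 2)
  step 3: ref 1 -> FAULT, evict 2, frames=[1,4] (faults so far: 3)
  step 4: ref 3 -> FAULT, evict 4, frames=[1,3] (faults so far: 4)
  step 5: ref 4 -> FAULT, evict 1, frames=[4,3] (faults so far: 5)
  step 6: ref 2 -> FAULT, evict 3, frames=[4,2] (faults so far: 6)
  step 7: ref 4 -> HIT, frames=[4,2] (faults so far: 6)
  step 8: ref 4 -> HIT, frames=[4,2] (faults so far: 6)
  step 9: ref 1 -> FAULT, evict 4, frames=[1,2] (faults so far: 7)
  step 10: ref 5 -> FAULT, evict 2, frames=[1,5] (faults so far: 8)
  step 11: ref 3 -> FAULT, evict 1, frames=[3,5] (faults so far: 9)
  step 12: ref 3 -> HIT, frames=[3,5] (faults so far: 9)
  step 13: ref 5 -> HIT, frames=[3,5] (faults so far: 9)
  step 14: ref 4 -> FAULT, evict 5, frames=[3,4] (faults so far: 10)
  step 15: ref 5 -> FAULT, evict 3, frames=[5,4] (faults so far: 11)
  FIFO total faults: 11
--- LRU ---
  step 0: ref 2 -> FAULT, frames=[2,-] (faults so far: 1)
  step 1: ref 4 -> FAULT, frames=[2,4] (faults so far: 2)
  step 2: ref 2 -> HIT, frames=[2,4] (faults so far: 2)
  step 3: ref 1 -> FAULT, evict 4, frames=[2,1] (faults so far: 3)
  step 4: ref 3 -> FAULT, evict 2, frames=[3,1] (faults so far: 4)
  step 5: ref 4 -> FAULT, evict 1, frames=[3,4] (faults so far: 5)
  step 6: ref 2 -> FAULT, evict 3, frames=[2,4] (faults so far: 6)
  step 7: ref 4 -> HIT, frames=[2,4] (faults so far: 6)
  step 8: ref 4 -> HIT, frames=[2,4] (faults so far: 6)
  step 9: ref 1 -> FAULT, evict 2, frames=[1,4] (faults so far: 7)
  step 10: ref 5 -> FAULT, evict 4, frames=[1,5] (faults so far: 8)
  step 11: ref 3 -> FAULT, evict 1, frames=[3,5] (faults so far: 9)
  step 12: ref 3 -> HIT, frames=[3,5] (faults so far: 9)
  step 13: ref 5 -> HIT, frames=[3,5] (faults so far: 9)
  step 14: ref 4 -> FAULT, evict 3, frames=[4,5] (faults so far: 10)
  step 15: ref 5 -> HIT, frames=[4,5] (faults so far: 10)
  LRU total faults: 10
--- Optimal ---
  step 0: ref 2 -> FAULT, frames=[2,-] (faults so far: 1)
  step 1: ref 4 -> FAULT, frames=[2,4] (faults so far: 2)
  step 2: ref 2 -> HIT, frames=[2,4] (faults so far: 2)
  step 3: ref 1 -> FAULT, evict 2, frames=[1,4] (faults so far: 3)
  step 4: ref 3 -> FAULT, evict 1, frames=[3,4] (faults so far: 4)
  step 5: ref 4 -> HIT, frames=[3,4] (faults so far: 4)
  step 6: ref 2 -> FAULT, evict 3, frames=[2,4] (faults so far: 5)
  step 7: ref 4 -> HIT, frames=[2,4] (faults so far: 5)
  step 8: ref 4 -> HIT, frames=[2,4] (faults so far: 5)
  step 9: ref 1 -> FAULT, evict 2, frames=[1,4] (faults so far: 6)
  step 10: ref 5 -> FAULT, evict 1, frames=[5,4] (faults so far: 7)
  step 11: ref 3 -> FAULT, evict 4, frames=[5,3] (faults so far: 8)
  step 12: ref 3 -> HIT, frames=[5,3] (faults so far: 8)
  step 13: ref 5 -> HIT, frames=[5,3] (faults so far: 8)
  step 14: ref 4 -> FAULT, evict 3, frames=[5,4] (faults so far: 9)
  step 15: ref 5 -> HIT, frames=[5,4] (faults so far: 9)
  Optimal total faults: 9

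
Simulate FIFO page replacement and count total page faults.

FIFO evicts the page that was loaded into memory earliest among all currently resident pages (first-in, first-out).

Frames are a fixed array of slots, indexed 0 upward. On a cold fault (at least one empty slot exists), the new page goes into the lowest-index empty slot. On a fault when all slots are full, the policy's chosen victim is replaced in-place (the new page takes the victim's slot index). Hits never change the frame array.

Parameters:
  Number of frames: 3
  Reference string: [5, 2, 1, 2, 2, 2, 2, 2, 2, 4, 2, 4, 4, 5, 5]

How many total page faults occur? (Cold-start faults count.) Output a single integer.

Answer: 5

Derivation:
Step 0: ref 5 → FAULT, frames=[5,-,-]
Step 1: ref 2 → FAULT, frames=[5,2,-]
Step 2: ref 1 → FAULT, frames=[5,2,1]
Step 3: ref 2 → HIT, frames=[5,2,1]
Step 4: ref 2 → HIT, frames=[5,2,1]
Step 5: ref 2 → HIT, frames=[5,2,1]
Step 6: ref 2 → HIT, frames=[5,2,1]
Step 7: ref 2 → HIT, frames=[5,2,1]
Step 8: ref 2 → HIT, frames=[5,2,1]
Step 9: ref 4 → FAULT (evict 5), frames=[4,2,1]
Step 10: ref 2 → HIT, frames=[4,2,1]
Step 11: ref 4 → HIT, frames=[4,2,1]
Step 12: ref 4 → HIT, frames=[4,2,1]
Step 13: ref 5 → FAULT (evict 2), frames=[4,5,1]
Step 14: ref 5 → HIT, frames=[4,5,1]
Total faults: 5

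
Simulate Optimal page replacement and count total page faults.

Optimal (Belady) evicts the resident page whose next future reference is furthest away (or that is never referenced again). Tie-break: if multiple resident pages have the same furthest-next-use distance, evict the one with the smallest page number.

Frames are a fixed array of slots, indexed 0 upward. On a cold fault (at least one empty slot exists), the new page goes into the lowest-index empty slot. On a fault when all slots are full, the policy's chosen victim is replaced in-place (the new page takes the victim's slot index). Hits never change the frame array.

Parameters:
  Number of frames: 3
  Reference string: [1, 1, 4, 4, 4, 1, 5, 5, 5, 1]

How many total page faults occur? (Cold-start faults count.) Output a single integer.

Step 0: ref 1 → FAULT, frames=[1,-,-]
Step 1: ref 1 → HIT, frames=[1,-,-]
Step 2: ref 4 → FAULT, frames=[1,4,-]
Step 3: ref 4 → HIT, frames=[1,4,-]
Step 4: ref 4 → HIT, frames=[1,4,-]
Step 5: ref 1 → HIT, frames=[1,4,-]
Step 6: ref 5 → FAULT, frames=[1,4,5]
Step 7: ref 5 → HIT, frames=[1,4,5]
Step 8: ref 5 → HIT, frames=[1,4,5]
Step 9: ref 1 → HIT, frames=[1,4,5]
Total faults: 3

Answer: 3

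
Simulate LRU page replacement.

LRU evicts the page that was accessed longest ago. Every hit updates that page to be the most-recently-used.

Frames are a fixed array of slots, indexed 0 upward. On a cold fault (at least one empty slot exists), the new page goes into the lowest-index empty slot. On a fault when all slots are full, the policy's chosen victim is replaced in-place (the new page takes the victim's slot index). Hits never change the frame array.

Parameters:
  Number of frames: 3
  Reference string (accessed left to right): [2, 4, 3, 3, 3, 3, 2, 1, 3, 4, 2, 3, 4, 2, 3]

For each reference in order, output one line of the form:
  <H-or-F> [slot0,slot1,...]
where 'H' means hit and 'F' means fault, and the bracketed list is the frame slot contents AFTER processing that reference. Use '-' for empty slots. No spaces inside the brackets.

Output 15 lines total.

F [2,-,-]
F [2,4,-]
F [2,4,3]
H [2,4,3]
H [2,4,3]
H [2,4,3]
H [2,4,3]
F [2,1,3]
H [2,1,3]
F [4,1,3]
F [4,2,3]
H [4,2,3]
H [4,2,3]
H [4,2,3]
H [4,2,3]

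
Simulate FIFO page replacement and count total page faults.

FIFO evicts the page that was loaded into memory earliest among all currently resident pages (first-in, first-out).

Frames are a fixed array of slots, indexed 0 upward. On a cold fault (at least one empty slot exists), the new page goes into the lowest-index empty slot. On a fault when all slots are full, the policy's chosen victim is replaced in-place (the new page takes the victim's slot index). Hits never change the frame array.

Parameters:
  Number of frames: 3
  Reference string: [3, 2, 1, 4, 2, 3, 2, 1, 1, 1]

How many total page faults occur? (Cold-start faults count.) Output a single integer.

Step 0: ref 3 → FAULT, frames=[3,-,-]
Step 1: ref 2 → FAULT, frames=[3,2,-]
Step 2: ref 1 → FAULT, frames=[3,2,1]
Step 3: ref 4 → FAULT (evict 3), frames=[4,2,1]
Step 4: ref 2 → HIT, frames=[4,2,1]
Step 5: ref 3 → FAULT (evict 2), frames=[4,3,1]
Step 6: ref 2 → FAULT (evict 1), frames=[4,3,2]
Step 7: ref 1 → FAULT (evict 4), frames=[1,3,2]
Step 8: ref 1 → HIT, frames=[1,3,2]
Step 9: ref 1 → HIT, frames=[1,3,2]
Total faults: 7

Answer: 7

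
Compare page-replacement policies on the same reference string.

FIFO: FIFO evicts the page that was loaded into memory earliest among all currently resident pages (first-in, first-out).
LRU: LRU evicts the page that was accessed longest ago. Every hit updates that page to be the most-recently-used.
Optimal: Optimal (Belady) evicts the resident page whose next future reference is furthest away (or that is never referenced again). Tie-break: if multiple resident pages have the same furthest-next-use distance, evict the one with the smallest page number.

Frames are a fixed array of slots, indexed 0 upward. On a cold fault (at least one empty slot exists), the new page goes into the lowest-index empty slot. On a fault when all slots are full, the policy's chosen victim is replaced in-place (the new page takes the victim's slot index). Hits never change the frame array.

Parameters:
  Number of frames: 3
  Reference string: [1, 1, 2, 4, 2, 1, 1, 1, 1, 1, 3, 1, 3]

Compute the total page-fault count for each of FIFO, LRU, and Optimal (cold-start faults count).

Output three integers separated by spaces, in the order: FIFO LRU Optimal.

Answer: 5 4 4

Derivation:
--- FIFO ---
  step 0: ref 1 -> FAULT, frames=[1,-,-] (faults so far: 1)
  step 1: ref 1 -> HIT, frames=[1,-,-] (faults so far: 1)
  step 2: ref 2 -> FAULT, frames=[1,2,-] (faults so far: 2)
  step 3: ref 4 -> FAULT, frames=[1,2,4] (faults so far: 3)
  step 4: ref 2 -> HIT, frames=[1,2,4] (faults so far: 3)
  step 5: ref 1 -> HIT, frames=[1,2,4] (faults so far: 3)
  step 6: ref 1 -> HIT, frames=[1,2,4] (faults so far: 3)
  step 7: ref 1 -> HIT, frames=[1,2,4] (faults so far: 3)
  step 8: ref 1 -> HIT, frames=[1,2,4] (faults so far: 3)
  step 9: ref 1 -> HIT, frames=[1,2,4] (faults so far: 3)
  step 10: ref 3 -> FAULT, evict 1, frames=[3,2,4] (faults so far: 4)
  step 11: ref 1 -> FAULT, evict 2, frames=[3,1,4] (faults so far: 5)
  step 12: ref 3 -> HIT, frames=[3,1,4] (faults so far: 5)
  FIFO total faults: 5
--- LRU ---
  step 0: ref 1 -> FAULT, frames=[1,-,-] (faults so far: 1)
  step 1: ref 1 -> HIT, frames=[1,-,-] (faults so far: 1)
  step 2: ref 2 -> FAULT, frames=[1,2,-] (faults so far: 2)
  step 3: ref 4 -> FAULT, frames=[1,2,4] (faults so far: 3)
  step 4: ref 2 -> HIT, frames=[1,2,4] (faults so far: 3)
  step 5: ref 1 -> HIT, frames=[1,2,4] (faults so far: 3)
  step 6: ref 1 -> HIT, frames=[1,2,4] (faults so far: 3)
  step 7: ref 1 -> HIT, frames=[1,2,4] (faults so far: 3)
  step 8: ref 1 -> HIT, frames=[1,2,4] (faults so far: 3)
  step 9: ref 1 -> HIT, frames=[1,2,4] (faults so far: 3)
  step 10: ref 3 -> FAULT, evict 4, frames=[1,2,3] (faults so far: 4)
  step 11: ref 1 -> HIT, frames=[1,2,3] (faults so far: 4)
  step 12: ref 3 -> HIT, frames=[1,2,3] (faults so far: 4)
  LRU total faults: 4
--- Optimal ---
  step 0: ref 1 -> FAULT, frames=[1,-,-] (faults so far: 1)
  step 1: ref 1 -> HIT, frames=[1,-,-] (faults so far: 1)
  step 2: ref 2 -> FAULT, frames=[1,2,-] (faults so far: 2)
  step 3: ref 4 -> FAULT, frames=[1,2,4] (faults so far: 3)
  step 4: ref 2 -> HIT, frames=[1,2,4] (faults so far: 3)
  step 5: ref 1 -> HIT, frames=[1,2,4] (faults so far: 3)
  step 6: ref 1 -> HIT, frames=[1,2,4] (faults so far: 3)
  step 7: ref 1 -> HIT, frames=[1,2,4] (faults so far: 3)
  step 8: ref 1 -> HIT, frames=[1,2,4] (faults so far: 3)
  step 9: ref 1 -> HIT, frames=[1,2,4] (faults so far: 3)
  step 10: ref 3 -> FAULT, evict 2, frames=[1,3,4] (faults so far: 4)
  step 11: ref 1 -> HIT, frames=[1,3,4] (faults so far: 4)
  step 12: ref 3 -> HIT, frames=[1,3,4] (faults so far: 4)
  Optimal total faults: 4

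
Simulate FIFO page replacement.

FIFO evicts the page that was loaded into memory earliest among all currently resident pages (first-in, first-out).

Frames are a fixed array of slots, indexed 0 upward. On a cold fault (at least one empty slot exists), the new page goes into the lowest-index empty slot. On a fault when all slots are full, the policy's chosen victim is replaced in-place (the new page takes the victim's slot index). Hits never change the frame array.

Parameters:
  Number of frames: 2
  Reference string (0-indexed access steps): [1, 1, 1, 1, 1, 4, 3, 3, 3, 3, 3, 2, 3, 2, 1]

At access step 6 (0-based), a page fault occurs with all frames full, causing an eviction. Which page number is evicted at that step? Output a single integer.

Step 0: ref 1 -> FAULT, frames=[1,-]
Step 1: ref 1 -> HIT, frames=[1,-]
Step 2: ref 1 -> HIT, frames=[1,-]
Step 3: ref 1 -> HIT, frames=[1,-]
Step 4: ref 1 -> HIT, frames=[1,-]
Step 5: ref 4 -> FAULT, frames=[1,4]
Step 6: ref 3 -> FAULT, evict 1, frames=[3,4]
At step 6: evicted page 1

Answer: 1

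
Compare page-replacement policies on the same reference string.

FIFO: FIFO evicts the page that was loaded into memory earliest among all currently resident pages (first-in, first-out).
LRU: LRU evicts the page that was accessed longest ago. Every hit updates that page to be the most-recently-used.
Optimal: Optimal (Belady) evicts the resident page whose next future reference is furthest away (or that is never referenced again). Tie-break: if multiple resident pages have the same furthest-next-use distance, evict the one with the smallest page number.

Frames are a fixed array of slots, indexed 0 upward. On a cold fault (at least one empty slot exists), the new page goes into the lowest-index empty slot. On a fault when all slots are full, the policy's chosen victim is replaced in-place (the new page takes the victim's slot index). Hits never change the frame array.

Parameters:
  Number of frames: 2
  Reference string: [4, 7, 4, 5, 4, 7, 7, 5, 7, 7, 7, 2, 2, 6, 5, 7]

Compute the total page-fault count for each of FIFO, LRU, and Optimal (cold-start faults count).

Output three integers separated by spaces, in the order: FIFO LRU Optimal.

Answer: 10 9 7

Derivation:
--- FIFO ---
  step 0: ref 4 -> FAULT, frames=[4,-] (faults so far: 1)
  step 1: ref 7 -> FAULT, frames=[4,7] (faults so far: 2)
  step 2: ref 4 -> HIT, frames=[4,7] (faults so far: 2)
  step 3: ref 5 -> FAULT, evict 4, frames=[5,7] (faults so far: 3)
  step 4: ref 4 -> FAULT, evict 7, frames=[5,4] (faults so far: 4)
  step 5: ref 7 -> FAULT, evict 5, frames=[7,4] (faults so far: 5)
  step 6: ref 7 -> HIT, frames=[7,4] (faults so far: 5)
  step 7: ref 5 -> FAULT, evict 4, frames=[7,5] (faults so far: 6)
  step 8: ref 7 -> HIT, frames=[7,5] (faults so far: 6)
  step 9: ref 7 -> HIT, frames=[7,5] (faults so far: 6)
  step 10: ref 7 -> HIT, frames=[7,5] (faults so far: 6)
  step 11: ref 2 -> FAULT, evict 7, frames=[2,5] (faults so far: 7)
  step 12: ref 2 -> HIT, frames=[2,5] (faults so far: 7)
  step 13: ref 6 -> FAULT, evict 5, frames=[2,6] (faults so far: 8)
  step 14: ref 5 -> FAULT, evict 2, frames=[5,6] (faults so far: 9)
  step 15: ref 7 -> FAULT, evict 6, frames=[5,7] (faults so far: 10)
  FIFO total faults: 10
--- LRU ---
  step 0: ref 4 -> FAULT, frames=[4,-] (faults so far: 1)
  step 1: ref 7 -> FAULT, frames=[4,7] (faults so far: 2)
  step 2: ref 4 -> HIT, frames=[4,7] (faults so far: 2)
  step 3: ref 5 -> FAULT, evict 7, frames=[4,5] (faults so far: 3)
  step 4: ref 4 -> HIT, frames=[4,5] (faults so far: 3)
  step 5: ref 7 -> FAULT, evict 5, frames=[4,7] (faults so far: 4)
  step 6: ref 7 -> HIT, frames=[4,7] (faults so far: 4)
  step 7: ref 5 -> FAULT, evict 4, frames=[5,7] (faults so far: 5)
  step 8: ref 7 -> HIT, frames=[5,7] (faults so far: 5)
  step 9: ref 7 -> HIT, frames=[5,7] (faults so far: 5)
  step 10: ref 7 -> HIT, frames=[5,7] (faults so far: 5)
  step 11: ref 2 -> FAULT, evict 5, frames=[2,7] (faults so far: 6)
  step 12: ref 2 -> HIT, frames=[2,7] (faults so far: 6)
  step 13: ref 6 -> FAULT, evict 7, frames=[2,6] (faults so far: 7)
  step 14: ref 5 -> FAULT, evict 2, frames=[5,6] (faults so far: 8)
  step 15: ref 7 -> FAULT, evict 6, frames=[5,7] (faults so far: 9)
  LRU total faults: 9
--- Optimal ---
  step 0: ref 4 -> FAULT, frames=[4,-] (faults so far: 1)
  step 1: ref 7 -> FAULT, frames=[4,7] (faults so far: 2)
  step 2: ref 4 -> HIT, frames=[4,7] (faults so far: 2)
  step 3: ref 5 -> FAULT, evict 7, frames=[4,5] (faults so far: 3)
  step 4: ref 4 -> HIT, frames=[4,5] (faults so far: 3)
  step 5: ref 7 -> FAULT, evict 4, frames=[7,5] (faults so far: 4)
  step 6: ref 7 -> HIT, frames=[7,5] (faults so far: 4)
  step 7: ref 5 -> HIT, frames=[7,5] (faults so far: 4)
  step 8: ref 7 -> HIT, frames=[7,5] (faults so far: 4)
  step 9: ref 7 -> HIT, frames=[7,5] (faults so far: 4)
  step 10: ref 7 -> HIT, frames=[7,5] (faults so far: 4)
  step 11: ref 2 -> FAULT, evict 7, frames=[2,5] (faults so far: 5)
  step 12: ref 2 -> HIT, frames=[2,5] (faults so far: 5)
  step 13: ref 6 -> FAULT, evict 2, frames=[6,5] (faults so far: 6)
  step 14: ref 5 -> HIT, frames=[6,5] (faults so far: 6)
  step 15: ref 7 -> FAULT, evict 5, frames=[6,7] (faults so far: 7)
  Optimal total faults: 7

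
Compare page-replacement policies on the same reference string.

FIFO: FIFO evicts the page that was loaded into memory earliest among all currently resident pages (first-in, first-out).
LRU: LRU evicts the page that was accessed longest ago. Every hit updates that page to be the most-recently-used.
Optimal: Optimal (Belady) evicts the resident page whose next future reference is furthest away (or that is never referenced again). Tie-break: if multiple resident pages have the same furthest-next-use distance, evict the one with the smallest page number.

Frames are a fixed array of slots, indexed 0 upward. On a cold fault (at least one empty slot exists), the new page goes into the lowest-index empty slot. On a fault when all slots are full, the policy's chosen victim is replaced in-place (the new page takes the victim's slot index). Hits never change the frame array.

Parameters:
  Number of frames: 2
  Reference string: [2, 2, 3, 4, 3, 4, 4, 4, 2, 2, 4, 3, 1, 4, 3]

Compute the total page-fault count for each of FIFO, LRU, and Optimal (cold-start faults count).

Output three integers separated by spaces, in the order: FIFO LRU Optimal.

Answer: 8 8 7

Derivation:
--- FIFO ---
  step 0: ref 2 -> FAULT, frames=[2,-] (faults so far: 1)
  step 1: ref 2 -> HIT, frames=[2,-] (faults so far: 1)
  step 2: ref 3 -> FAULT, frames=[2,3] (faults so far: 2)
  step 3: ref 4 -> FAULT, evict 2, frames=[4,3] (faults so far: 3)
  step 4: ref 3 -> HIT, frames=[4,3] (faults so far: 3)
  step 5: ref 4 -> HIT, frames=[4,3] (faults so far: 3)
  step 6: ref 4 -> HIT, frames=[4,3] (faults so far: 3)
  step 7: ref 4 -> HIT, frames=[4,3] (faults so far: 3)
  step 8: ref 2 -> FAULT, evict 3, frames=[4,2] (faults so far: 4)
  step 9: ref 2 -> HIT, frames=[4,2] (faults so far: 4)
  step 10: ref 4 -> HIT, frames=[4,2] (faults so far: 4)
  step 11: ref 3 -> FAULT, evict 4, frames=[3,2] (faults so far: 5)
  step 12: ref 1 -> FAULT, evict 2, frames=[3,1] (faults so far: 6)
  step 13: ref 4 -> FAULT, evict 3, frames=[4,1] (faults so far: 7)
  step 14: ref 3 -> FAULT, evict 1, frames=[4,3] (faults so far: 8)
  FIFO total faults: 8
--- LRU ---
  step 0: ref 2 -> FAULT, frames=[2,-] (faults so far: 1)
  step 1: ref 2 -> HIT, frames=[2,-] (faults so far: 1)
  step 2: ref 3 -> FAULT, frames=[2,3] (faults so far: 2)
  step 3: ref 4 -> FAULT, evict 2, frames=[4,3] (faults so far: 3)
  step 4: ref 3 -> HIT, frames=[4,3] (faults so far: 3)
  step 5: ref 4 -> HIT, frames=[4,3] (faults so far: 3)
  step 6: ref 4 -> HIT, frames=[4,3] (faults so far: 3)
  step 7: ref 4 -> HIT, frames=[4,3] (faults so far: 3)
  step 8: ref 2 -> FAULT, evict 3, frames=[4,2] (faults so far: 4)
  step 9: ref 2 -> HIT, frames=[4,2] (faults so far: 4)
  step 10: ref 4 -> HIT, frames=[4,2] (faults so far: 4)
  step 11: ref 3 -> FAULT, evict 2, frames=[4,3] (faults so far: 5)
  step 12: ref 1 -> FAULT, evict 4, frames=[1,3] (faults so far: 6)
  step 13: ref 4 -> FAULT, evict 3, frames=[1,4] (faults so far: 7)
  step 14: ref 3 -> FAULT, evict 1, frames=[3,4] (faults so far: 8)
  LRU total faults: 8
--- Optimal ---
  step 0: ref 2 -> FAULT, frames=[2,-] (faults so far: 1)
  step 1: ref 2 -> HIT, frames=[2,-] (faults so far: 1)
  step 2: ref 3 -> FAULT, frames=[2,3] (faults so far: 2)
  step 3: ref 4 -> FAULT, evict 2, frames=[4,3] (faults so far: 3)
  step 4: ref 3 -> HIT, frames=[4,3] (faults so far: 3)
  step 5: ref 4 -> HIT, frames=[4,3] (faults so far: 3)
  step 6: ref 4 -> HIT, frames=[4,3] (faults so far: 3)
  step 7: ref 4 -> HIT, frames=[4,3] (faults so far: 3)
  step 8: ref 2 -> FAULT, evict 3, frames=[4,2] (faults so far: 4)
  step 9: ref 2 -> HIT, frames=[4,2] (faults so far: 4)
  step 10: ref 4 -> HIT, frames=[4,2] (faults so far: 4)
  step 11: ref 3 -> FAULT, evict 2, frames=[4,3] (faults so far: 5)
  step 12: ref 1 -> FAULT, evict 3, frames=[4,1] (faults so far: 6)
  step 13: ref 4 -> HIT, frames=[4,1] (faults so far: 6)
  step 14: ref 3 -> FAULT, evict 1, frames=[4,3] (faults so far: 7)
  Optimal total faults: 7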